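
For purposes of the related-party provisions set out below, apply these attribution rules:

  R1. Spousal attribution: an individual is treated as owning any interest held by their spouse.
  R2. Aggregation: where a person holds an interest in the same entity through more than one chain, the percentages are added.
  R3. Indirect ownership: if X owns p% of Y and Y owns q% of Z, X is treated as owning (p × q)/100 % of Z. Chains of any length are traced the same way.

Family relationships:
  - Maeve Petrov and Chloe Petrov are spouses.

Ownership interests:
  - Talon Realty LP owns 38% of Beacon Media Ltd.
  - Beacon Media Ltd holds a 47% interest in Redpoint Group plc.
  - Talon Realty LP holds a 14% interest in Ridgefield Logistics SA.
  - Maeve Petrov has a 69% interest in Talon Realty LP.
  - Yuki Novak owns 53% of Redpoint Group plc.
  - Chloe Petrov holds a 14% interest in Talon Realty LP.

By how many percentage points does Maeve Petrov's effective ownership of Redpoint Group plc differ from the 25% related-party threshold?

By spousal attribution (R1), Maeve Petrov is treated as also owning Chloe Petrov's interest in Talon Realty LP, giving 69% + 14% = 83%.
Chain via Talon Realty LP → Beacon Media Ltd (R3): 83% × 38% × 47% = 14.8238% of Redpoint Group plc.
14.8238% falls short of the 25% threshold by 10.1762 percentage points.

10.1762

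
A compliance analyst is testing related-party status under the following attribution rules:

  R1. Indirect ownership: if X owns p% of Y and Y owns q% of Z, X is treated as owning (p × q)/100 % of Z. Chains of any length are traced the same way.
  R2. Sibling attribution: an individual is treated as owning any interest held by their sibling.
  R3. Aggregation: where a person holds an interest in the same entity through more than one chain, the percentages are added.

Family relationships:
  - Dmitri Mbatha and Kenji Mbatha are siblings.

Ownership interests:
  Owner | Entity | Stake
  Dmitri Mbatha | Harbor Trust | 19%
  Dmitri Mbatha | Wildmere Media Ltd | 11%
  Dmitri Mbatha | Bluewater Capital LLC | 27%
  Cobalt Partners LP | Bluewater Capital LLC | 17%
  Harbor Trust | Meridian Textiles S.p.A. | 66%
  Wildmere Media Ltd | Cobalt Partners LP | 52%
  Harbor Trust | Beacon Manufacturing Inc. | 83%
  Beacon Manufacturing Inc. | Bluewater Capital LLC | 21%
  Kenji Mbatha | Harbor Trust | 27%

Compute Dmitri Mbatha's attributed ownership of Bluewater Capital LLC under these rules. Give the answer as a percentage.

35.9902%

By sibling attribution (R2), Dmitri Mbatha is treated as also owning Kenji Mbatha's interest in Harbor Trust, giving 19% + 27% = 46%.
Chain via Wildmere Media Ltd → Cobalt Partners LP (R1): 11% × 52% × 17% = 0.9724% of Bluewater Capital LLC.
Chain via Harbor Trust → Beacon Manufacturing Inc. (R1): 46% × 83% × 21% = 8.0178% of Bluewater Capital LLC.
Direct interest in Bluewater Capital LLC: 27%.
Aggregating (R3): 0.9724% + 8.0178% + 27% = 35.9902%.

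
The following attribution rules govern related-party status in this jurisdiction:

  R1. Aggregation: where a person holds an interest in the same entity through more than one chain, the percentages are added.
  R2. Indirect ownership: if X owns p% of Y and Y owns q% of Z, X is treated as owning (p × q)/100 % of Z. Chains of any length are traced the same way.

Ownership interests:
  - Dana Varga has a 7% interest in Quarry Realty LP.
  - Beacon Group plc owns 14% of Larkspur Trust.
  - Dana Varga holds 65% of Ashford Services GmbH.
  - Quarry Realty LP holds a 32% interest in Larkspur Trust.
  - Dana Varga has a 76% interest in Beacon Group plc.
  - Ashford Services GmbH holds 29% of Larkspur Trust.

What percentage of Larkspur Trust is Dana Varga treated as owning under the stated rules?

31.73%

Chain via Beacon Group plc (R2): 76% × 14% = 10.64% of Larkspur Trust.
Chain via Quarry Realty LP (R2): 7% × 32% = 2.24% of Larkspur Trust.
Chain via Ashford Services GmbH (R2): 65% × 29% = 18.85% of Larkspur Trust.
Aggregating (R1): 10.64% + 2.24% + 18.85% = 31.73%.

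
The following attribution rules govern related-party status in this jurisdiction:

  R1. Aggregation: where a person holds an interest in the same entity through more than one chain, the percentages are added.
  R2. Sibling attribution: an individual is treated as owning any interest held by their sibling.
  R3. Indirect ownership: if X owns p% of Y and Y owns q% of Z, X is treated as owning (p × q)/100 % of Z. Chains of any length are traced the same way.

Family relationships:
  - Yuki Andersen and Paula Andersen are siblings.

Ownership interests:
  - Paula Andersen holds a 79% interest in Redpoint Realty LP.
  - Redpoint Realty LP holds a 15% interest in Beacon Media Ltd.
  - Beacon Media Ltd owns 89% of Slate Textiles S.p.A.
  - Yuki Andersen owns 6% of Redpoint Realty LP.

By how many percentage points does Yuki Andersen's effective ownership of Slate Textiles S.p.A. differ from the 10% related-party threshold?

1.3475

By sibling attribution (R2), Yuki Andersen is treated as also owning Paula Andersen's interest in Redpoint Realty LP, giving 6% + 79% = 85%.
Chain via Redpoint Realty LP → Beacon Media Ltd (R3): 85% × 15% × 89% = 11.3475% of Slate Textiles S.p.A.
11.3475% exceeds the 10% threshold by 1.3475 percentage points.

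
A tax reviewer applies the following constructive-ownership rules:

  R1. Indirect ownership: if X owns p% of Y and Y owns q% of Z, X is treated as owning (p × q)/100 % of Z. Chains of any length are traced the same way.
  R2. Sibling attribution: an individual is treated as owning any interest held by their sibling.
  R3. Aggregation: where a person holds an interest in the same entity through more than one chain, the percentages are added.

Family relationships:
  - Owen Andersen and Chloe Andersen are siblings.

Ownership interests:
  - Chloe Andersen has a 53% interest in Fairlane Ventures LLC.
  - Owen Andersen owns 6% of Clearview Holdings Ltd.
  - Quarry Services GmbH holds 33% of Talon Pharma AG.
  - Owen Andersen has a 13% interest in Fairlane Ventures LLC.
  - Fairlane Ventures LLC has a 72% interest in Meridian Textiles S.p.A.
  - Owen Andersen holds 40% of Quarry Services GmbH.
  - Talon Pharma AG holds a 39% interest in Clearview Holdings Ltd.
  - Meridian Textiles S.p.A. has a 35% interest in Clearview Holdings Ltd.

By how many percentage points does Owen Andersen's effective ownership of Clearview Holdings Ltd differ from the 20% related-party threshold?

7.78

By sibling attribution (R2), Owen Andersen is treated as also owning Chloe Andersen's interest in Fairlane Ventures LLC, giving 13% + 53% = 66%.
Chain via Quarry Services GmbH → Talon Pharma AG (R1): 40% × 33% × 39% = 5.148% of Clearview Holdings Ltd.
Chain via Fairlane Ventures LLC → Meridian Textiles S.p.A. (R1): 66% × 72% × 35% = 16.632% of Clearview Holdings Ltd.
Direct interest in Clearview Holdings Ltd: 6%.
Aggregating (R3): 5.148% + 16.632% + 6% = 27.78%.
27.78% exceeds the 20% threshold by 7.78 percentage points.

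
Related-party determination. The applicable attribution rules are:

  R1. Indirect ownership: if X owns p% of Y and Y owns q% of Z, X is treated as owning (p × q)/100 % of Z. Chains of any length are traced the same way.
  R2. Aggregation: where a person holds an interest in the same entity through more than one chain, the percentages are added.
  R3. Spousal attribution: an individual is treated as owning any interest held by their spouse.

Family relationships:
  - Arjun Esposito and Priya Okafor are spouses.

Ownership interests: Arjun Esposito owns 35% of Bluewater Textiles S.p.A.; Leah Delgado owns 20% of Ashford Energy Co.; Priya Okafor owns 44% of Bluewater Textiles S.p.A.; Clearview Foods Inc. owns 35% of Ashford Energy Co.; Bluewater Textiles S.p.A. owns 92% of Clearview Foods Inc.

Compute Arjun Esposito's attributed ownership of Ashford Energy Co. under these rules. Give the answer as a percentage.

25.438%

By spousal attribution (R3), Arjun Esposito is treated as also owning Priya Okafor's interest in Bluewater Textiles S.p.A, giving 35% + 44% = 79%.
Chain via Bluewater Textiles S.p.A. → Clearview Foods Inc. (R1): 79% × 92% × 35% = 25.438% of Ashford Energy Co.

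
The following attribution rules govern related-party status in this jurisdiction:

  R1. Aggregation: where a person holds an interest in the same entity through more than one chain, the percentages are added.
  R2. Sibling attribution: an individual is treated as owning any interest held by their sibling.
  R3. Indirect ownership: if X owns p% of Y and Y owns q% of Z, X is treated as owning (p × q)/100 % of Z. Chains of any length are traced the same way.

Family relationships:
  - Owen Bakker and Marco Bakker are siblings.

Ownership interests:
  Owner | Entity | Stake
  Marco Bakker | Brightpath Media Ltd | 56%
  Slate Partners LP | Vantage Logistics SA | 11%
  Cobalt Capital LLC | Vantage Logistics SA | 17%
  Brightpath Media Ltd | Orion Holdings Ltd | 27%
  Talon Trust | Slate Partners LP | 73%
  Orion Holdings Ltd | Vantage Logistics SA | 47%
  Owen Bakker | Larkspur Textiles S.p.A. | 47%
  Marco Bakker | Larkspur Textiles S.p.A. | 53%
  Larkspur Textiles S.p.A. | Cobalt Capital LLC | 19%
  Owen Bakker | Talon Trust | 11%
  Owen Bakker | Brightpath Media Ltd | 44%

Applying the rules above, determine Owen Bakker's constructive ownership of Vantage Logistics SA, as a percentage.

16.8033%

By sibling attribution (R2), Owen Bakker is treated as also owning Marco Bakker's interest in Larkspur Textiles S.p.A, giving 47% + 53% = 100%.
By sibling attribution (R2), Owen Bakker is treated as also owning Marco Bakker's interest in Brightpath Media Ltd, giving 44% + 56% = 100%.
Chain via Larkspur Textiles S.p.A. → Cobalt Capital LLC (R3): 100% × 19% × 17% = 3.23% of Vantage Logistics SA.
Chain via Brightpath Media Ltd → Orion Holdings Ltd (R3): 100% × 27% × 47% = 12.69% of Vantage Logistics SA.
Chain via Talon Trust → Slate Partners LP (R3): 11% × 73% × 11% = 0.8833% of Vantage Logistics SA.
Aggregating (R1): 3.23% + 12.69% + 0.8833% = 16.8033%.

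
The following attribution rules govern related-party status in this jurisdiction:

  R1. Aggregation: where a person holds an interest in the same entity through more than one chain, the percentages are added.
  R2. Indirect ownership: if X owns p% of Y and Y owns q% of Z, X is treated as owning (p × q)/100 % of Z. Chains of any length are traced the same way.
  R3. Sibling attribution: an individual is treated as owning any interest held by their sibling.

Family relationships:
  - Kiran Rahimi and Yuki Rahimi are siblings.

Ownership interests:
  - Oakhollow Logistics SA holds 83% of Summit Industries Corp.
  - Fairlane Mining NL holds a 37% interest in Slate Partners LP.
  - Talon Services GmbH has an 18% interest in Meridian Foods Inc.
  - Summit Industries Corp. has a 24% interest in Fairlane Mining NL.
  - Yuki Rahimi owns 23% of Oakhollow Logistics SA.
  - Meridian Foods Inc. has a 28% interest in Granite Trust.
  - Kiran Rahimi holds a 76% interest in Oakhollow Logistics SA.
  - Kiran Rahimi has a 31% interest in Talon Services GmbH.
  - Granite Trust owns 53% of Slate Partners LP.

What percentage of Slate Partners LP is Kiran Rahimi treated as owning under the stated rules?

8.124768%

By sibling attribution (R3), Kiran Rahimi is treated as also owning Yuki Rahimi's interest in Oakhollow Logistics SA, giving 76% + 23% = 99%.
Chain via Oakhollow Logistics SA → Summit Industries Corp. → Fairlane Mining NL (R2): 99% × 83% × 24% × 37% = 7.296696% of Slate Partners LP.
Chain via Talon Services GmbH → Meridian Foods Inc. → Granite Trust (R2): 31% × 18% × 28% × 53% = 0.828072% of Slate Partners LP.
Aggregating (R1): 7.296696% + 0.828072% = 8.124768%.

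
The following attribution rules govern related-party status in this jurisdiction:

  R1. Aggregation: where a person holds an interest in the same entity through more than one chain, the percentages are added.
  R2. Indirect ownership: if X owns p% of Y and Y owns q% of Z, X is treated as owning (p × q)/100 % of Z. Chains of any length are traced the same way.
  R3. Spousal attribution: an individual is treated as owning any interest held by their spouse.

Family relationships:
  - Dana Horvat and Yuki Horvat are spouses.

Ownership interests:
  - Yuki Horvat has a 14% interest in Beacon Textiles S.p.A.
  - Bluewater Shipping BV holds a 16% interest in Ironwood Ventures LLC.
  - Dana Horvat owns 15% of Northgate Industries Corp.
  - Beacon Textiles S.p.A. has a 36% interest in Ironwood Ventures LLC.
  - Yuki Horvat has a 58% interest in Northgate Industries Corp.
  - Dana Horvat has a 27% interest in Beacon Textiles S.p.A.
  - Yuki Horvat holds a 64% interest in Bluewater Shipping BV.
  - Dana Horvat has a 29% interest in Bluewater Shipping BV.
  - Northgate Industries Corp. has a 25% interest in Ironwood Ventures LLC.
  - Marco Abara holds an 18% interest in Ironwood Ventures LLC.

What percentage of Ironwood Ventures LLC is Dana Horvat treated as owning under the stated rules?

By spousal attribution (R3), Dana Horvat is treated as also owning Yuki Horvat's interest in Bluewater Shipping BV, giving 29% + 64% = 93%.
By spousal attribution (R3), Dana Horvat is treated as also owning Yuki Horvat's interest in Beacon Textiles S.p.A, giving 27% + 14% = 41%.
By spousal attribution (R3), Dana Horvat is treated as also owning Yuki Horvat's interest in Northgate Industries Corp, giving 15% + 58% = 73%.
Chain via Bluewater Shipping BV (R2): 93% × 16% = 14.88% of Ironwood Ventures LLC.
Chain via Beacon Textiles S.p.A. (R2): 41% × 36% = 14.76% of Ironwood Ventures LLC.
Chain via Northgate Industries Corp. (R2): 73% × 25% = 18.25% of Ironwood Ventures LLC.
Aggregating (R1): 14.88% + 14.76% + 18.25% = 47.89%.

47.89%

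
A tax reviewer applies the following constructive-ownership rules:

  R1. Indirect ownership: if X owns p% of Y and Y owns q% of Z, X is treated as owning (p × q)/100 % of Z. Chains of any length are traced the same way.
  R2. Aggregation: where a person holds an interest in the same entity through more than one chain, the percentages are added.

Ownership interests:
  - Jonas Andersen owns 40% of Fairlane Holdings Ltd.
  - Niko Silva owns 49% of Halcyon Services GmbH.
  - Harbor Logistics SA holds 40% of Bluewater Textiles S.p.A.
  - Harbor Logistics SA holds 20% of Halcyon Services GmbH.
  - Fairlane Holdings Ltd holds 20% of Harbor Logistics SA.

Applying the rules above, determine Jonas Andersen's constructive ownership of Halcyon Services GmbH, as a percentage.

Chain via Fairlane Holdings Ltd → Harbor Logistics SA (R1): 40% × 20% × 20% = 1.6% of Halcyon Services GmbH.

1.6%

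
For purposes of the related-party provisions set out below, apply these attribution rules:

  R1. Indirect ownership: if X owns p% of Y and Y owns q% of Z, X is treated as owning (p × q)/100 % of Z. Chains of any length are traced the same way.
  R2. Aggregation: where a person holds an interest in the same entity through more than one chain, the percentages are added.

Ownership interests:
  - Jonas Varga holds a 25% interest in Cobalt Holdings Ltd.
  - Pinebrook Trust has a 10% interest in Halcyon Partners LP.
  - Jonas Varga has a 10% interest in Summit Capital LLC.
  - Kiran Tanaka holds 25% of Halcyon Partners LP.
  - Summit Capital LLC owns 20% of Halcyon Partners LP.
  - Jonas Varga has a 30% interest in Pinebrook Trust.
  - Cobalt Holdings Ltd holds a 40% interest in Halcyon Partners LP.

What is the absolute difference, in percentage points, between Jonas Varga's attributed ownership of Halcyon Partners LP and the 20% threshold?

5

Chain via Pinebrook Trust (R1): 30% × 10% = 3% of Halcyon Partners LP.
Chain via Cobalt Holdings Ltd (R1): 25% × 40% = 10% of Halcyon Partners LP.
Chain via Summit Capital LLC (R1): 10% × 20% = 2% of Halcyon Partners LP.
Aggregating (R2): 3% + 10% + 2% = 15%.
15% falls short of the 20% threshold by 5 percentage points.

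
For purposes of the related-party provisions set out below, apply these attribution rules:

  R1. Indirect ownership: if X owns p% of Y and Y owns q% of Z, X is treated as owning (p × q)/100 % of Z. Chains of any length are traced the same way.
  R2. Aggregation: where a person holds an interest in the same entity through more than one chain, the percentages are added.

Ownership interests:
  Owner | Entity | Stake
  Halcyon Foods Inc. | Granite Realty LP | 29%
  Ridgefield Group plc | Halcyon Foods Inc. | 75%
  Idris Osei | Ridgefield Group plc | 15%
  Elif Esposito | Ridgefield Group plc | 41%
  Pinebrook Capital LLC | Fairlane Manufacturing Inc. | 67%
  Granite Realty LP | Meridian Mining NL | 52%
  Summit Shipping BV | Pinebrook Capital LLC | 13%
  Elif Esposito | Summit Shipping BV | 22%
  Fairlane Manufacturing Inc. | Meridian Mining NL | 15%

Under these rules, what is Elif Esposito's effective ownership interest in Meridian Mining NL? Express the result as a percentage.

4.92453%

Chain via Summit Shipping BV → Pinebrook Capital LLC → Fairlane Manufacturing Inc. (R1): 22% × 13% × 67% × 15% = 0.28743% of Meridian Mining NL.
Chain via Ridgefield Group plc → Halcyon Foods Inc. → Granite Realty LP (R1): 41% × 75% × 29% × 52% = 4.6371% of Meridian Mining NL.
Aggregating (R2): 0.28743% + 4.6371% = 4.92453%.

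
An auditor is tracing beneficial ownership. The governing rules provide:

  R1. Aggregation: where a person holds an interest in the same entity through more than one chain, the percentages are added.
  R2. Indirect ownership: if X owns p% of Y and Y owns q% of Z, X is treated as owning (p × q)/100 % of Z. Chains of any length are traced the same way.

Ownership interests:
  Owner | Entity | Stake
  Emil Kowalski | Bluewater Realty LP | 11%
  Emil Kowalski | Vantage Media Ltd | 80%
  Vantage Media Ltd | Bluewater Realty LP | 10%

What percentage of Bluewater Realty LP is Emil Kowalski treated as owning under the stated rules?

19%

Chain via Vantage Media Ltd (R2): 80% × 10% = 8% of Bluewater Realty LP.
Direct interest in Bluewater Realty LP: 11%.
Aggregating (R1): 8% + 11% = 19%.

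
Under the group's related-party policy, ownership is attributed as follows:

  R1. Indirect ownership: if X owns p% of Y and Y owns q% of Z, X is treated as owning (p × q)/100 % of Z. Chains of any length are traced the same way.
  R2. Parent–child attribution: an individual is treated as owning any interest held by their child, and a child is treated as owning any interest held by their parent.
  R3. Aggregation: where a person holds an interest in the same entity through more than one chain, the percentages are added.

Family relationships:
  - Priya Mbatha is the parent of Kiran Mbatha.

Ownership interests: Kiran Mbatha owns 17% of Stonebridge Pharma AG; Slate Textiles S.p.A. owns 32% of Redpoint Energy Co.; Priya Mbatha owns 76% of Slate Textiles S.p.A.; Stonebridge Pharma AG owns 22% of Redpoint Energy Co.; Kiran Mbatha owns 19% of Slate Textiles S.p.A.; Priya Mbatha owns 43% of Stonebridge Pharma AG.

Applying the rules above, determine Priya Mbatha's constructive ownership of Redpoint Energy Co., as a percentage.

43.6%

By parent–child attribution (R2), Priya Mbatha is treated as also owning Kiran Mbatha's interest in Stonebridge Pharma AG, giving 43% + 17% = 60%.
By parent–child attribution (R2), Priya Mbatha is treated as also owning Kiran Mbatha's interest in Slate Textiles S.p.A, giving 76% + 19% = 95%.
Chain via Stonebridge Pharma AG (R1): 60% × 22% = 13.2% of Redpoint Energy Co.
Chain via Slate Textiles S.p.A. (R1): 95% × 32% = 30.4% of Redpoint Energy Co.
Aggregating (R3): 13.2% + 30.4% = 43.6%.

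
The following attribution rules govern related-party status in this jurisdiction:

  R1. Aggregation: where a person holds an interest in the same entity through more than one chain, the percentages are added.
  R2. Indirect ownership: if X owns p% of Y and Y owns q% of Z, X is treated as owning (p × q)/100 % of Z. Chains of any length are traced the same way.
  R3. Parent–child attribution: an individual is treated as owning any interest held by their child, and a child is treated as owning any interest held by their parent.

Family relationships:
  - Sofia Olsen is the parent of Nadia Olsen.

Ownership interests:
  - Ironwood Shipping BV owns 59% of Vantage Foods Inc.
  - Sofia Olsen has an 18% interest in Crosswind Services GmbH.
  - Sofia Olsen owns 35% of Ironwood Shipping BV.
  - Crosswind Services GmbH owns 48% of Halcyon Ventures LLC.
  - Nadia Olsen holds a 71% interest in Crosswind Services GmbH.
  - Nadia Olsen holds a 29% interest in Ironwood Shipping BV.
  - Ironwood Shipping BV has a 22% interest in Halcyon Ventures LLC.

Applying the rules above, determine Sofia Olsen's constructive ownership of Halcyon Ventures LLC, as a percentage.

By parent–child attribution (R3), Sofia Olsen is treated as also owning Nadia Olsen's interest in Ironwood Shipping BV, giving 35% + 29% = 64%.
By parent–child attribution (R3), Sofia Olsen is treated as also owning Nadia Olsen's interest in Crosswind Services GmbH, giving 18% + 71% = 89%.
Chain via Ironwood Shipping BV (R2): 64% × 22% = 14.08% of Halcyon Ventures LLC.
Chain via Crosswind Services GmbH (R2): 89% × 48% = 42.72% of Halcyon Ventures LLC.
Aggregating (R1): 14.08% + 42.72% = 56.8%.

56.8%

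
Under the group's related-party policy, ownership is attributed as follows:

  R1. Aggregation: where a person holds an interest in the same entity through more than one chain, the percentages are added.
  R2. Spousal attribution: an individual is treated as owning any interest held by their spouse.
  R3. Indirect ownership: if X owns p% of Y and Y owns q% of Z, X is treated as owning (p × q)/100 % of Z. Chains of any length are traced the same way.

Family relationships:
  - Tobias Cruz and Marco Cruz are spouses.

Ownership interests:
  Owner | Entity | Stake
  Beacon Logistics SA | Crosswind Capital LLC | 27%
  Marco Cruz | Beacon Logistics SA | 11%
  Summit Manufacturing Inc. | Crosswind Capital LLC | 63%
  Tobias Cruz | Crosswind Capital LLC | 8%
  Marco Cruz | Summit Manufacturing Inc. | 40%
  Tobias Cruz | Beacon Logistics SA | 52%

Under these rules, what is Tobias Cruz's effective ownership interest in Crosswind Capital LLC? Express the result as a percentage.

50.21%

By spousal attribution (R2), Tobias Cruz is treated as also owning Marco Cruz's interest in Beacon Logistics SA, giving 52% + 11% = 63%.
By spousal attribution (R2), Tobias Cruz is treated as owning Marco Cruz's 40% interest in Summit Manufacturing Inc.
Chain via Beacon Logistics SA (R3): 63% × 27% = 17.01% of Crosswind Capital LLC.
Direct interest in Crosswind Capital LLC: 8%.
Chain via Summit Manufacturing Inc. (R3): 40% × 63% = 25.2% of Crosswind Capital LLC.
Aggregating (R1): 17.01% + 8% + 25.2% = 50.21%.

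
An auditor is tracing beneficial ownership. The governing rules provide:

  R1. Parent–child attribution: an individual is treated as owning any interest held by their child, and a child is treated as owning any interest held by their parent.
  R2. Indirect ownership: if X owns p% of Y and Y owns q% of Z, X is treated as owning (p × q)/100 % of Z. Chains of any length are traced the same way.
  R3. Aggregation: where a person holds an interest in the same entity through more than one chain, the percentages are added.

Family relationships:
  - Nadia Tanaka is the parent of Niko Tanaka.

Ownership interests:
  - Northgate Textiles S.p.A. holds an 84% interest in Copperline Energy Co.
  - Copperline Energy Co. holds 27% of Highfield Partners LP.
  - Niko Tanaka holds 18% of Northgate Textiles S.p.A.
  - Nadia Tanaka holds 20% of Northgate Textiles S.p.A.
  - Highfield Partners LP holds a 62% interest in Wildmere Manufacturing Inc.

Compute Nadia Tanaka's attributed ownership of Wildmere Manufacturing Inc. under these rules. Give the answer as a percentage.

5.343408%

By parent–child attribution (R1), Nadia Tanaka is treated as also owning Niko Tanaka's interest in Northgate Textiles S.p.A, giving 20% + 18% = 38%.
Chain via Northgate Textiles S.p.A. → Copperline Energy Co. → Highfield Partners LP (R2): 38% × 84% × 27% × 62% = 5.343408% of Wildmere Manufacturing Inc.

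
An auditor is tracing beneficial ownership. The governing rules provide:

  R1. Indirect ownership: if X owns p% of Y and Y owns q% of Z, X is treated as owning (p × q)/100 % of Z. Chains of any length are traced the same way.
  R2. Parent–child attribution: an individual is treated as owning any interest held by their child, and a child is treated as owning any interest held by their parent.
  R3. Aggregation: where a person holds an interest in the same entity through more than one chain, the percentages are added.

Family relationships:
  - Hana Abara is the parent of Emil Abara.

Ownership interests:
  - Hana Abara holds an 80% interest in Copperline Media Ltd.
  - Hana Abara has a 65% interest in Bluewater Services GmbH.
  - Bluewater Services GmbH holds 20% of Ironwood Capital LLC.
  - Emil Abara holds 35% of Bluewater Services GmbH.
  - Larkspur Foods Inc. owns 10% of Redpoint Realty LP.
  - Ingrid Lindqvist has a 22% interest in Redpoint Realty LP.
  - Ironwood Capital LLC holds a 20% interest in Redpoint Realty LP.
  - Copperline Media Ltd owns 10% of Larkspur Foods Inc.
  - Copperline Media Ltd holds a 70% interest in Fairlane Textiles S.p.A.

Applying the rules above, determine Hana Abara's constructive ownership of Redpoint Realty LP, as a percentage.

By parent–child attribution (R2), Hana Abara is treated as also owning Emil Abara's interest in Bluewater Services GmbH, giving 65% + 35% = 100%.
Chain via Copperline Media Ltd → Larkspur Foods Inc. (R1): 80% × 10% × 10% = 0.8% of Redpoint Realty LP.
Chain via Bluewater Services GmbH → Ironwood Capital LLC (R1): 100% × 20% × 20% = 4% of Redpoint Realty LP.
Aggregating (R3): 0.8% + 4% = 4.8%.

4.8%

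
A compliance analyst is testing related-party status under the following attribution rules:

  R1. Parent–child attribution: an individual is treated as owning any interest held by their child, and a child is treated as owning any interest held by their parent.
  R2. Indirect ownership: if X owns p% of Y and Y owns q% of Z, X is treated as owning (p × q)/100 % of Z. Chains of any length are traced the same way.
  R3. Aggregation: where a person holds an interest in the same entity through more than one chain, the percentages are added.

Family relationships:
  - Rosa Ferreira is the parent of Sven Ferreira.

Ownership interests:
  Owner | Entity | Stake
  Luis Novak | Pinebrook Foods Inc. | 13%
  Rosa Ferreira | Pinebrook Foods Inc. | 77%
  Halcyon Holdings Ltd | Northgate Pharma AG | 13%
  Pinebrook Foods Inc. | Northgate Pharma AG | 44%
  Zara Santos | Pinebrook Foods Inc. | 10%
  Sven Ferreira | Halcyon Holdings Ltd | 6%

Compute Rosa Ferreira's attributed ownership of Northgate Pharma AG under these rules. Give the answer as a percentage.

34.66%

By parent–child attribution (R1), Rosa Ferreira is treated as owning Sven Ferreira's 6% interest in Halcyon Holdings Ltd.
Chain via Pinebrook Foods Inc. (R2): 77% × 44% = 33.88% of Northgate Pharma AG.
Chain via Halcyon Holdings Ltd (R2): 6% × 13% = 0.78% of Northgate Pharma AG.
Aggregating (R3): 33.88% + 0.78% = 34.66%.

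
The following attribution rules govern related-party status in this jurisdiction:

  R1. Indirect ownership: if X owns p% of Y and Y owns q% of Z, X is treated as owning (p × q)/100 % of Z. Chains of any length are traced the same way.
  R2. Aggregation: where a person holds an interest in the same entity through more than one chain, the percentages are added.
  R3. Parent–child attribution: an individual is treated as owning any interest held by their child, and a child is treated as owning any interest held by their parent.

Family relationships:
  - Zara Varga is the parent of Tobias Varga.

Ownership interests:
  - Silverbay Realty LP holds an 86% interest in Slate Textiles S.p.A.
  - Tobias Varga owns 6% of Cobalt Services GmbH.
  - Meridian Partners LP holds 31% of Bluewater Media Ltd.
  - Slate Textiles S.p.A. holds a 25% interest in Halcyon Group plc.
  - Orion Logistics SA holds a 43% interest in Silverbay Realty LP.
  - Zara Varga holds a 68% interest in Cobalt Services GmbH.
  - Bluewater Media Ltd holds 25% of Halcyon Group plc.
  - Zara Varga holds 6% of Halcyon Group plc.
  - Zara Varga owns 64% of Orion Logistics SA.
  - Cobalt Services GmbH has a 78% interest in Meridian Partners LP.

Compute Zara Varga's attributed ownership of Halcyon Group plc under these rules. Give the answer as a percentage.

16.3901%

By parent–child attribution (R3), Zara Varga is treated as also owning Tobias Varga's interest in Cobalt Services GmbH, giving 68% + 6% = 74%.
Chain via Orion Logistics SA → Silverbay Realty LP → Slate Textiles S.p.A. (R1): 64% × 43% × 86% × 25% = 5.9168% of Halcyon Group plc.
Chain via Cobalt Services GmbH → Meridian Partners LP → Bluewater Media Ltd (R1): 74% × 78% × 31% × 25% = 4.4733% of Halcyon Group plc.
Direct interest in Halcyon Group plc: 6%.
Aggregating (R2): 5.9168% + 4.4733% + 6% = 16.3901%.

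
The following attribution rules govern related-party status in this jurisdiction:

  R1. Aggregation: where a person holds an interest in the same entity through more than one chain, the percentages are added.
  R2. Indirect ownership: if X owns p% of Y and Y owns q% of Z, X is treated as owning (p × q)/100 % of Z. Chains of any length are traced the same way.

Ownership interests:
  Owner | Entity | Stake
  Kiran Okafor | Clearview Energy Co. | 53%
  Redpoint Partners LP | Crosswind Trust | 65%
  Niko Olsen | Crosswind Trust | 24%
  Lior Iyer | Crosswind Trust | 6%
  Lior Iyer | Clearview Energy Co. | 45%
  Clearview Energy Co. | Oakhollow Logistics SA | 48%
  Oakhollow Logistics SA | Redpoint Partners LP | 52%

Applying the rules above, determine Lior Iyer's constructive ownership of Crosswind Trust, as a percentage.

13.3008%

Chain via Clearview Energy Co. → Oakhollow Logistics SA → Redpoint Partners LP (R2): 45% × 48% × 52% × 65% = 7.3008% of Crosswind Trust.
Direct interest in Crosswind Trust: 6%.
Aggregating (R1): 7.3008% + 6% = 13.3008%.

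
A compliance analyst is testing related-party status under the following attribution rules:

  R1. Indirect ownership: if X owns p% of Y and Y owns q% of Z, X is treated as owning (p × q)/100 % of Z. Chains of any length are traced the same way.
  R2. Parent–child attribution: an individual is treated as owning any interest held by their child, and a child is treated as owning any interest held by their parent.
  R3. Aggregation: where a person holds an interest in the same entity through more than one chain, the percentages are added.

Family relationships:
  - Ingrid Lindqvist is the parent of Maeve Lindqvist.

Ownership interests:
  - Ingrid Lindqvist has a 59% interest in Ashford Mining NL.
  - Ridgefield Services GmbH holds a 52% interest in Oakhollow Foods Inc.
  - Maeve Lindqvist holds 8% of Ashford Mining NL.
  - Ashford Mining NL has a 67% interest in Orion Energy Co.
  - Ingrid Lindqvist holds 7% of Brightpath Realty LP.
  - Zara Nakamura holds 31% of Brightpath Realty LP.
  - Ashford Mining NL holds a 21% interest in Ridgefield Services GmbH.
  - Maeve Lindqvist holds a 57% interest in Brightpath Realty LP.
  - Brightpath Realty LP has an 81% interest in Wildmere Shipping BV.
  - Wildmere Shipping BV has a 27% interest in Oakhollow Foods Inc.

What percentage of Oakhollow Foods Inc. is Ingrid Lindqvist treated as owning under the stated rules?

21.3132%

By parent–child attribution (R2), Ingrid Lindqvist is treated as also owning Maeve Lindqvist's interest in Ashford Mining NL, giving 59% + 8% = 67%.
By parent–child attribution (R2), Ingrid Lindqvist is treated as also owning Maeve Lindqvist's interest in Brightpath Realty LP, giving 7% + 57% = 64%.
Chain via Ashford Mining NL → Ridgefield Services GmbH (R1): 67% × 21% × 52% = 7.3164% of Oakhollow Foods Inc.
Chain via Brightpath Realty LP → Wildmere Shipping BV (R1): 64% × 81% × 27% = 13.9968% of Oakhollow Foods Inc.
Aggregating (R3): 7.3164% + 13.9968% = 21.3132%.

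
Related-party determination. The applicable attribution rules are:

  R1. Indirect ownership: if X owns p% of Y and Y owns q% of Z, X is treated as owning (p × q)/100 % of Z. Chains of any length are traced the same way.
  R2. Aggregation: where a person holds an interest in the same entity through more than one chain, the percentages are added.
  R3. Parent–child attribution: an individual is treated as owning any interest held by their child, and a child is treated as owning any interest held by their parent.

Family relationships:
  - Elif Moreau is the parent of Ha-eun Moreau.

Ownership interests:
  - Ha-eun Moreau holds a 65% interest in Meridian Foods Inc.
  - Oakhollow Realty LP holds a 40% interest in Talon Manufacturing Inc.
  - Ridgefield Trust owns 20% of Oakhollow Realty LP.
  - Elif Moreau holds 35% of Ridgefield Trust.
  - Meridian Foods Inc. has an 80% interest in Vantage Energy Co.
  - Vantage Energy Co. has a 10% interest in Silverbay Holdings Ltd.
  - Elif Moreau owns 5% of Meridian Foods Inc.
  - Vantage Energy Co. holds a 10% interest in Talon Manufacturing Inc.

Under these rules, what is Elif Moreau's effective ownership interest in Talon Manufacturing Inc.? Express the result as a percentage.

8.4%

By parent–child attribution (R3), Elif Moreau is treated as also owning Ha-eun Moreau's interest in Meridian Foods Inc, giving 5% + 65% = 70%.
Chain via Meridian Foods Inc. → Vantage Energy Co. (R1): 70% × 80% × 10% = 5.6% of Talon Manufacturing Inc.
Chain via Ridgefield Trust → Oakhollow Realty LP (R1): 35% × 20% × 40% = 2.8% of Talon Manufacturing Inc.
Aggregating (R2): 5.6% + 2.8% = 8.4%.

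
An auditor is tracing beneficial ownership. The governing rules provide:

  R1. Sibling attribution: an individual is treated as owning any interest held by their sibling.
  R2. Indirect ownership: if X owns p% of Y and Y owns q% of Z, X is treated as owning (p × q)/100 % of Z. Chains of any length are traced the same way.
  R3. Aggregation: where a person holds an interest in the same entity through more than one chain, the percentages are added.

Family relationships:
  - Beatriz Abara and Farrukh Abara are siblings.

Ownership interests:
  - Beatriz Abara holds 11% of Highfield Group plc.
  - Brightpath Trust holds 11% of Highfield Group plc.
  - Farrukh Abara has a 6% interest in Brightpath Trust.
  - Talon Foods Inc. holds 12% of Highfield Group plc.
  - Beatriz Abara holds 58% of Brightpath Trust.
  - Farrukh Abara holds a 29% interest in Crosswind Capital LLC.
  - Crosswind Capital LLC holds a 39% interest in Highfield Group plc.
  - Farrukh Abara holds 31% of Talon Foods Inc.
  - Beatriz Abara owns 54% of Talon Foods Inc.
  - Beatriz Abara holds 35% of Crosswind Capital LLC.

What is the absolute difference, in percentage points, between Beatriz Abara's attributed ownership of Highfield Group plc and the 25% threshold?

28.2

By sibling attribution (R1), Beatriz Abara is treated as also owning Farrukh Abara's interest in Crosswind Capital LLC, giving 35% + 29% = 64%.
By sibling attribution (R1), Beatriz Abara is treated as also owning Farrukh Abara's interest in Brightpath Trust, giving 58% + 6% = 64%.
By sibling attribution (R1), Beatriz Abara is treated as also owning Farrukh Abara's interest in Talon Foods Inc, giving 54% + 31% = 85%.
Chain via Crosswind Capital LLC (R2): 64% × 39% = 24.96% of Highfield Group plc.
Chain via Brightpath Trust (R2): 64% × 11% = 7.04% of Highfield Group plc.
Chain via Talon Foods Inc. (R2): 85% × 12% = 10.2% of Highfield Group plc.
Direct interest in Highfield Group plc: 11%.
Aggregating (R3): 24.96% + 7.04% + 10.2% + 11% = 53.2%.
53.2% exceeds the 25% threshold by 28.2 percentage points.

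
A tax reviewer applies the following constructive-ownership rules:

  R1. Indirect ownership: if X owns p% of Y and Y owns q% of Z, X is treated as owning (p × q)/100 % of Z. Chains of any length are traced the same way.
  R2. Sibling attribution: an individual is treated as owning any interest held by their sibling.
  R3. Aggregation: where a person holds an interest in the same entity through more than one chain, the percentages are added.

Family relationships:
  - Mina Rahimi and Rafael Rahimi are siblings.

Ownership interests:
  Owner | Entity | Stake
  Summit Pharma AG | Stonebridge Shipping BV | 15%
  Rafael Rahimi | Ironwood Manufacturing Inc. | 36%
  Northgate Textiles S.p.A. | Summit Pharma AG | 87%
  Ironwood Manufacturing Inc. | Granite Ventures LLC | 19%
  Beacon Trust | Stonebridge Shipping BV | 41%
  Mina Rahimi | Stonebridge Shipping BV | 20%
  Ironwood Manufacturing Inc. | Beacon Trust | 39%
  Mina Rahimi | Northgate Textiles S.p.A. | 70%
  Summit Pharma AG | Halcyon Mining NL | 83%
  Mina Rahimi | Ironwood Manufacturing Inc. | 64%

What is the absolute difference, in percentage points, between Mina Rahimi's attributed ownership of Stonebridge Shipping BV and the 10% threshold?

35.125

By sibling attribution (R2), Mina Rahimi is treated as also owning Rafael Rahimi's interest in Ironwood Manufacturing Inc, giving 64% + 36% = 100%.
Chain via Northgate Textiles S.p.A. → Summit Pharma AG (R1): 70% × 87% × 15% = 9.135% of Stonebridge Shipping BV.
Chain via Ironwood Manufacturing Inc. → Beacon Trust (R1): 100% × 39% × 41% = 15.99% of Stonebridge Shipping BV.
Direct interest in Stonebridge Shipping BV: 20%.
Aggregating (R3): 9.135% + 15.99% + 20% = 45.125%.
45.125% exceeds the 10% threshold by 35.125 percentage points.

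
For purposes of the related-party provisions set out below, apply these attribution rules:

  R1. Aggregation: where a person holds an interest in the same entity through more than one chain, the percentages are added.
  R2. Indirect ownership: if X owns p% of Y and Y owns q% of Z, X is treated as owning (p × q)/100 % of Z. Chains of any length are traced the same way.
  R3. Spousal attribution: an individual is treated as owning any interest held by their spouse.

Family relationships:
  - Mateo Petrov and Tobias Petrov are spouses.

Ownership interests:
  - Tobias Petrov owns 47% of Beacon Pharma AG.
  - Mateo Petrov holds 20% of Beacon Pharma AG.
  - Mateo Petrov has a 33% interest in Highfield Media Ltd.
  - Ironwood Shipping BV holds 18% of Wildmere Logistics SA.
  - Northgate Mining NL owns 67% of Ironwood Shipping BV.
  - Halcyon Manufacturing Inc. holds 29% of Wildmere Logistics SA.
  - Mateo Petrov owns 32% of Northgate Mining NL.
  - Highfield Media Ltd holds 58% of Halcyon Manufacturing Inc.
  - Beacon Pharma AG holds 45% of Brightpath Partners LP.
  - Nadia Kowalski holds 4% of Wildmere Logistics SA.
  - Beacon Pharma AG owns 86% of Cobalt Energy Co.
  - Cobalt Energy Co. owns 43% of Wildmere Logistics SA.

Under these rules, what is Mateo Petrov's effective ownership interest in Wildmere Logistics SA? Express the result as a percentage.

By spousal attribution (R3), Mateo Petrov is treated as also owning Tobias Petrov's interest in Beacon Pharma AG, giving 20% + 47% = 67%.
Chain via Beacon Pharma AG → Cobalt Energy Co. (R2): 67% × 86% × 43% = 24.7766% of Wildmere Logistics SA.
Chain via Highfield Media Ltd → Halcyon Manufacturing Inc. (R2): 33% × 58% × 29% = 5.5506% of Wildmere Logistics SA.
Chain via Northgate Mining NL → Ironwood Shipping BV (R2): 32% × 67% × 18% = 3.8592% of Wildmere Logistics SA.
Aggregating (R1): 24.7766% + 5.5506% + 3.8592% = 34.1864%.

34.1864%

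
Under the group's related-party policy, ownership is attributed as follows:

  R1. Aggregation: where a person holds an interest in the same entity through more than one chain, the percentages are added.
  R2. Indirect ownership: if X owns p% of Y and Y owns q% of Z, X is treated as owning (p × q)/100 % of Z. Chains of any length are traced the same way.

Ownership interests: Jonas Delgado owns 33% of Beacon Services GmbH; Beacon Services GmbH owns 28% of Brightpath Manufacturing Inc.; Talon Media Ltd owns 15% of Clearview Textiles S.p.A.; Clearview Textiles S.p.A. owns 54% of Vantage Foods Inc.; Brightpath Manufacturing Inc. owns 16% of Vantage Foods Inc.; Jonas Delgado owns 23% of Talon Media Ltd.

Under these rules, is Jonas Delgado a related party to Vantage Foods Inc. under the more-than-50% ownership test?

No

Chain via Talon Media Ltd → Clearview Textiles S.p.A. (R2): 23% × 15% × 54% = 1.863% of Vantage Foods Inc.
Chain via Beacon Services GmbH → Brightpath Manufacturing Inc. (R2): 33% × 28% × 16% = 1.4784% of Vantage Foods Inc.
Aggregating (R1): 1.863% + 1.4784% = 3.3414%.
3.3414% does not exceed the 50% threshold, so Jonas is not a related party to Vantage Foods Inc.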